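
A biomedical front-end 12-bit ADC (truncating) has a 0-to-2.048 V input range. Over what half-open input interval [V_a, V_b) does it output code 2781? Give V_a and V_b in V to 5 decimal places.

LSB = 2.048/2^12 = 0.500 mV.
V_a = V_low + 2781·LSB = 1.3905 V; V_b = V_low + 2782·LSB = 1.391 V.

[1.39050 V, 1.39100 V)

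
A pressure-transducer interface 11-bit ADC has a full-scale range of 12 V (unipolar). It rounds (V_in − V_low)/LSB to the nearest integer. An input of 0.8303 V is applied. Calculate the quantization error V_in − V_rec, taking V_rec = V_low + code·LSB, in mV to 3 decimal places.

-1.731 mV

One LSB is 12 V / 2048 = 5.859 mV.
(V_in − V_low)/LSB = (0.8303 − 0)/0.00585938 = 141.7045 → code 142 (round).
V_rec = 0 + 142·0.00585938 = 0.83203125 V.
Error = 0.8303 − 0.83203125 = -0.00173125 V = -1.731 mV.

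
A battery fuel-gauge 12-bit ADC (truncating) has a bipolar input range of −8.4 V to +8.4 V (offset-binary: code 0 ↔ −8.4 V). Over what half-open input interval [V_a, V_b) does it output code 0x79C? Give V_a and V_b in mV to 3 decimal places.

LSB = 16.8/2^12 = 4.102 mV.
Code 0x79C = 1948 decimal.
V_a = V_low + 1948·LSB = -0.410156 V; V_b = V_low + 1949·LSB = -0.406055 V.

[-410.156 mV, -406.055 mV)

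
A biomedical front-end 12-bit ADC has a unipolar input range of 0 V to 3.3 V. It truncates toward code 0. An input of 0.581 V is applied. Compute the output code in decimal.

code 721

Full-scale span = 3.3 V; LSB = 3.3/2^12 = 0.806 mV.
(V_in − V_low)/LSB = (0.581 − 0) / 0.000805664 = 721.144.
Floor → code 721.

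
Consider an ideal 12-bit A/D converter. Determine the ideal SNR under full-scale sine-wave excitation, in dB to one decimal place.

SNR ≈ 6.02·N + 1.76 dB = 6.02·12 + 1.76 = 74.00 dB.

74.0 dB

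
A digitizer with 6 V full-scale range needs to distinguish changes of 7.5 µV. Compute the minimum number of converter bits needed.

Number of steps required ≥ 6 V / 7.5 µV = 800000.00.
Need 2^N ≥ 800000.00; 2^19 = 524288, 2^20 = 1048576.
Minimum N = 20.

20 bits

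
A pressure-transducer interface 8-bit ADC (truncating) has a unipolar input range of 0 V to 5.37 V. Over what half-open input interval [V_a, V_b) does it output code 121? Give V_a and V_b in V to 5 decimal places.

[2.53816 V, 2.55914 V)

LSB = 5.37/2^8 = 20.977 mV.
V_a = V_low + 121·LSB = 2.53816 V; V_b = V_low + 122·LSB = 2.55914 V.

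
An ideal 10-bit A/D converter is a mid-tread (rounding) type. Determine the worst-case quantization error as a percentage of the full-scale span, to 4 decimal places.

0.0488 %

Rounding → worst-case error = ½ LSB = V_FS/2^11, so 100/2048 = 0.0488281 % of full scale.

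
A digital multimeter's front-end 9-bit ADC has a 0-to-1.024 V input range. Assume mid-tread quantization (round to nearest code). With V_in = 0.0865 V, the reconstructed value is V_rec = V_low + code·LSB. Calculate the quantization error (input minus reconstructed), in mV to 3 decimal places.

One LSB is 1.024 V / 512 = 2.000 mV.
(V_in − V_low)/LSB = (0.0865 − 0)/0.002 = 43.2500 → code 43 (round).
Reconstructed: 0.086 V.
V_in − V_rec = 0.0005 V = 0.500 mV.

0.500 mV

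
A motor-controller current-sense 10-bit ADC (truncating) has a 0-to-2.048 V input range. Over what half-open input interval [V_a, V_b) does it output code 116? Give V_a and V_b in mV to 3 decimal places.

LSB = 2.048/2^10 = 2.000 mV.
V_a = V_low + 116·LSB = 0.232 V; V_b = V_low + 117·LSB = 0.234 V.

[232.000 mV, 234.000 mV)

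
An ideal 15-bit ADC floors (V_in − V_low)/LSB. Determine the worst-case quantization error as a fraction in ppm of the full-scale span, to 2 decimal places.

Truncating → worst-case error = 1 LSB = V_FS/2^15, so 1e+06/32768 = 30.5176 ppm of full scale.

30.52 ppm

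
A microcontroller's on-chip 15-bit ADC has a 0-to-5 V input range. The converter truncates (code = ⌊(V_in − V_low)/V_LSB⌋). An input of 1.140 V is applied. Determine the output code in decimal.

code 7471

With 32768 levels over 5 V, one step is 152.59 µV.
(V_in − V_low)/LSB = (1.140 − 0) / 0.000152588 = 7471.104.
Floor → code 7471.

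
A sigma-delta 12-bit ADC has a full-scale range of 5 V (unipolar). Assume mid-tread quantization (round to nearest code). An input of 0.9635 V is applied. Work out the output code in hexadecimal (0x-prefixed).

code 0x315 (decimal 789)

With 4096 levels over 5 V, one step is 1.221 mV.
Input sits at 789.299 steps above V_low.
round(789.299) = 789.
In hexadecimal (0x-prefixed): 0x315.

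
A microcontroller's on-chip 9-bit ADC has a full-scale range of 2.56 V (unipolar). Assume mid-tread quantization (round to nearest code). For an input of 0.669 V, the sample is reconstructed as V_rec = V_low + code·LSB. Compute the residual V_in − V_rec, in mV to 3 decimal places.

LSB = 2.56/2^9 = 5.000 mV.
Scaled input = 133.8000 LSBs, so code = 134.
Reconstructed: 0.67 V.
V_in − V_rec = -0.001 V = -1.000 mV.

-1.000 mV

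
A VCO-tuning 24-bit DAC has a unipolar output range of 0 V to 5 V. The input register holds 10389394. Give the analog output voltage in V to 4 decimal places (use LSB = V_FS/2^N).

3.0963 V

LSB = 5 V / 2^24 = 0.30 µV.
V_out = 0 + 10389394 × 2.98023e-07 V = 3.09628 V.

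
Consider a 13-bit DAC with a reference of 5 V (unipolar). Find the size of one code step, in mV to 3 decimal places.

0.610 mV

Full-scale span = 5 V.
LSB = 5 / 2^13 = 5 / 8192 = 0.000610352 V = 0.610 mV.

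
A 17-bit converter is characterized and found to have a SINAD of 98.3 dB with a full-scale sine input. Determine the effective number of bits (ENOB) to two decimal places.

ENOB = (SINAD − 1.76) / 6.02 = (98.3 − 1.76)/6.02 = 16.037.

16.04 bits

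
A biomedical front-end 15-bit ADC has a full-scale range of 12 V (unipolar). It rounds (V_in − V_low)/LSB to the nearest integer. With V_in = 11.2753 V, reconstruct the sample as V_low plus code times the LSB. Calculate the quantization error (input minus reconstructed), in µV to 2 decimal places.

31.45 µV

Step size: 12 V ÷ 2^15 = 366.21 µV.
Scaled input = 30789.0859 LSBs, so code = 30789.
Code 30789 maps back to 0 + 30789×0.000366211 V = 11.275269 V.
Difference: 3.14453e-05 V → 31.45 µV.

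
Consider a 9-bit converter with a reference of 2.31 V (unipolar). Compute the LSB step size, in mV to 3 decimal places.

Full-scale span = 2.31 V.
LSB = 2.31 / 2^9 = 2.31 / 512 = 0.00451172 V = 4.512 mV.

4.512 mV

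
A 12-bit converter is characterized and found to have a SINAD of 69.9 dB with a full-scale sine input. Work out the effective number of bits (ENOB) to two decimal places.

ENOB = (SINAD − 1.76) / 6.02 = (69.9 − 1.76)/6.02 = 11.319.

11.32 bits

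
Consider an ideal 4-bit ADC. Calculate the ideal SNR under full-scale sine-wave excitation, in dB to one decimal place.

25.8 dB

SNR ≈ 6.02·N + 1.76 dB = 6.02·4 + 1.76 = 25.84 dB.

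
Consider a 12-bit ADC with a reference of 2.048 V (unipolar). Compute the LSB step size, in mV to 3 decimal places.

0.500 mV

Full-scale span = 2.048 V.
LSB = 2.048 / 2^12 = 2.048 / 4096 = 0.0005 V = 0.500 mV.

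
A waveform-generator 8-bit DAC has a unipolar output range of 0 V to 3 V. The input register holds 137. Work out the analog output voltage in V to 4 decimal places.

LSB = 3 V / 2^8 = 11.719 mV.
V_out = 0 + 137 × 0.0117188 V = 1.60547 V.

1.6055 V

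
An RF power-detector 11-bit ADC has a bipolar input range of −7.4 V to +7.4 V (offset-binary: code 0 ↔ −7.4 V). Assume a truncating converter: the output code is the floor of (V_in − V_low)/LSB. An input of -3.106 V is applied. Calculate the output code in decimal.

code 594

With 2048 levels over 14.8 V, one step is 7.227 mV.
Input sits at 594.197 steps above V_low.
Floor → code 594.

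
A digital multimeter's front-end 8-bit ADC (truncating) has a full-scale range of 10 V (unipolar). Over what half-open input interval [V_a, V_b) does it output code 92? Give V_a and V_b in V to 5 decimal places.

LSB = 10/2^8 = 39.062 mV.
V_a = V_low + 92·LSB = 3.59375 V; V_b = V_low + 93·LSB = 3.63281 V.

[3.59375 V, 3.63281 V)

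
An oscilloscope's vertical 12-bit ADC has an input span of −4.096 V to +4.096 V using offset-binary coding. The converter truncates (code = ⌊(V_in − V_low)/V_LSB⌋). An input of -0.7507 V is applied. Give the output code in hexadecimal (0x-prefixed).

LSB = 8.192 V / 4096 = 2.000 mV.
(-0.7507 − (−4.096)) / 0.002 = 1672.650 LSBs.
⌊·⌋(1672.650) = 1672.
In hexadecimal (0x-prefixed): 0x688.

code 0x688 (decimal 1672)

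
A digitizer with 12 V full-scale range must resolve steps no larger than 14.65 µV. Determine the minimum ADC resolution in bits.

20 bits

Number of steps required ≥ 12 V / 14.65 µV = 819112.63.
Need 2^N ≥ 819112.63; 2^19 = 524288, 2^20 = 1048576.
Minimum N = 20.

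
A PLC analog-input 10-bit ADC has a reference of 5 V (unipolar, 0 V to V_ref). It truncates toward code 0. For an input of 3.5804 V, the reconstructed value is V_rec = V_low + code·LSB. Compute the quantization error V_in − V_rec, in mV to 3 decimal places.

1.298 mV

Step size: 5 V ÷ 2^10 = 4.883 mV.
Scaled input = 733.2659 LSBs, so code = 733.
V_rec = 0 + 733·0.00488281 = 3.5791016 V.
V_in − V_rec = 0.00129844 V = 1.298 mV.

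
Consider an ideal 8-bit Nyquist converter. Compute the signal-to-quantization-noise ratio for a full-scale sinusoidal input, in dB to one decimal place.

49.9 dB

SNR ≈ 6.02·N + 1.76 dB = 6.02·8 + 1.76 = 49.92 dB.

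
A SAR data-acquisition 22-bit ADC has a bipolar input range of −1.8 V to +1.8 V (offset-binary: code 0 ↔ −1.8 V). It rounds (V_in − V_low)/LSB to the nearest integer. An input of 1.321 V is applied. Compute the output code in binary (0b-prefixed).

Full-scale span = 3.6 V; LSB = 3.6/2^22 = 0.86 µV.
(1.321 − (−1.8)) / 8.58307e-07 = 3636228.551 LSBs.
So the output code is 3636229.
In binary (0b-prefixed): 0b1101110111110000000101.

code 0b1101110111110000000101 (decimal 3636229)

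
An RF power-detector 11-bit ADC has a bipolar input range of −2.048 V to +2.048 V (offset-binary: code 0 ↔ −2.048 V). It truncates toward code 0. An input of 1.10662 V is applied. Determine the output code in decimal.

Full-scale span = 4.096 V; LSB = 4.096/2^11 = 2.000 mV.
(V_in − V_low)/LSB = (1.10662 − (−2.048)) / 0.002 = 1577.310.
So the output code is 1577.

code 1577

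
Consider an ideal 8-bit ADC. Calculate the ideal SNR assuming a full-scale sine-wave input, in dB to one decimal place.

49.9 dB

SNR ≈ 6.02·N + 1.76 dB = 6.02·8 + 1.76 = 49.92 dB.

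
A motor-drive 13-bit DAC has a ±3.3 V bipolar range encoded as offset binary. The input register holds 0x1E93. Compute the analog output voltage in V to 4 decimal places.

LSB = 6.6 V / 2^13 = 0.806 mV.
Code 0x1E93 = 7827 decimal.
V_out = (−3.3) + 7827 × 0.000805664 V = 3.00593 V.

3.0059 V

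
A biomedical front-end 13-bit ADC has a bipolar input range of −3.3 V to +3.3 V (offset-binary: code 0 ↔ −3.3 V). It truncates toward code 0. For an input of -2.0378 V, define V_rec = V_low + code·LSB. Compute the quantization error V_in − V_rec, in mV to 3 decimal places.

One LSB is 6.6 V / 8192 = 0.806 mV.
Scaled input = 1566.6579 LSBs, so code = 1566.
Reconstructed: -2.0383301 V.
V_in − V_rec = 0.000530078 V = 0.530 mV.

0.530 mV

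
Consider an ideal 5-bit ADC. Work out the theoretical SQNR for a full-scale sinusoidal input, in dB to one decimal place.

SNR ≈ 6.02·N + 1.76 dB = 6.02·5 + 1.76 = 31.86 dB.

31.9 dB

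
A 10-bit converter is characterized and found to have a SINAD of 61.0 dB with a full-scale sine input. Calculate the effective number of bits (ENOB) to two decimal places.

9.84 bits

ENOB = (SINAD − 1.76) / 6.02 = (61.0 − 1.76)/6.02 = 9.841.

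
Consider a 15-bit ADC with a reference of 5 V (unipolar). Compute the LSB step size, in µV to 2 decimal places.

152.59 µV

Full-scale span = 5 V.
LSB = 5 / 2^15 = 5 / 32768 = 0.000152588 V = 152.59 µV.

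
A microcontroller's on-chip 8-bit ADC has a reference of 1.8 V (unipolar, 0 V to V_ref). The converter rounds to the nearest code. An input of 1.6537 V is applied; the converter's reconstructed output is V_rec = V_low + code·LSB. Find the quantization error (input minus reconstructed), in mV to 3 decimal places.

1.356 mV

Step size: 1.8 V ÷ 2^8 = 7.031 mV.
(1.6537 − 0)/0.00703125 = 235.1929; round gives code 235.
Code 235 maps back to 0 + 235×0.00703125 V = 1.6523438 V.
Error = 1.6537 − 1.6523438 = 0.00135625 V = 1.356 mV.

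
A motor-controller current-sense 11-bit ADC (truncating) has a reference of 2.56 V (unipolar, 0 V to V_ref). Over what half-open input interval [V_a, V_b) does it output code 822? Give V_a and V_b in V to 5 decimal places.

[1.02750 V, 1.02875 V)

LSB = 2.56/2^11 = 1.250 mV.
V_a = V_low + 822·LSB = 1.0275 V; V_b = V_low + 823·LSB = 1.02875 V.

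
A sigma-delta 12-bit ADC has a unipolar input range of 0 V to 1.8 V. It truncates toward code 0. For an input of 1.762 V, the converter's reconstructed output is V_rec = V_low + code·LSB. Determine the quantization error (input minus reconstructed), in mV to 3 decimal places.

Step size: 1.8 V ÷ 2^12 = 439.45 µV.
Scaled input = 4009.5289 LSBs, so code = 4009.
Code 4009 maps back to 0 + 4009×0.000439453 V = 1.7617676 V.
Difference: 0.000232422 V → 0.232 mV.

0.232 mV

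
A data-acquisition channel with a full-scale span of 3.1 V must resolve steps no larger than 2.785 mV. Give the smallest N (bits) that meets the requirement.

11 bits

Number of steps required ≥ 3.1 V / 2.785 mV = 1113.11.
Need 2^N ≥ 1113.11; 2^10 = 1024, 2^11 = 2048.
Minimum N = 11.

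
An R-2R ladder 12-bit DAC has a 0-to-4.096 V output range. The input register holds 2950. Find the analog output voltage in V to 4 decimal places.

2.9500 V

LSB = 4.096 V / 2^12 = 1.000 mV.
V_out = 0 + 2950 × 0.001 V = 2.95 V.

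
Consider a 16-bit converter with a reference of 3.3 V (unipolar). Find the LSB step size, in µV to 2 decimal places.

Full-scale span = 3.3 V.
LSB = 3.3 / 2^16 = 3.3 / 65536 = 5.0354e-05 V = 50.35 µV.

50.35 µV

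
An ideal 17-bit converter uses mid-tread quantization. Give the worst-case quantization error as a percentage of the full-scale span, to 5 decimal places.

Rounding → worst-case error = ½ LSB = V_FS/2^18, so 100/262144 = 0.00038147 % of full scale.

0.00038 %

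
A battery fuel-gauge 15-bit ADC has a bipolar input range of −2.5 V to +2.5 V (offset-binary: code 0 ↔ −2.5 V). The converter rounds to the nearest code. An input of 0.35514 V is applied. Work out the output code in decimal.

code 18711

LSB = 5 V / 32768 = 152.59 µV.
(V_in − V_low)/LSB = (0.35514 − (−2.5)) / 0.000152588 = 18711.446.
Round → code 18711.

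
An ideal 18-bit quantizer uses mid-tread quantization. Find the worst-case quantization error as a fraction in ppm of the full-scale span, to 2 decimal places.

Rounding → worst-case error = ½ LSB = V_FS/2^19, so 1e+06/524288 = 1.90735 ppm of full scale.

1.91 ppm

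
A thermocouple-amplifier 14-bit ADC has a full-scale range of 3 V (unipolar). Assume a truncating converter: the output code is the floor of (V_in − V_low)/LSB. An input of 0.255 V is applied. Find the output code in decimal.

code 1392

LSB = 3 V / 16384 = 183.11 µV.
Input sits at 1392.640 steps above V_low.
So the output code is 1392.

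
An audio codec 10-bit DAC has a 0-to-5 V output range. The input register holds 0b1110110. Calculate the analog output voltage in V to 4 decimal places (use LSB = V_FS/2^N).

LSB = 5 V / 2^10 = 4.883 mV.
Code 0b1110110 = 118 decimal.
V_out = 0 + 118 × 0.00488281 V = 0.576172 V.

0.5762 V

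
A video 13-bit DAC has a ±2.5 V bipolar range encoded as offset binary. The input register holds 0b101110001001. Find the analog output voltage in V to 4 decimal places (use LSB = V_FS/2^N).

-0.6976 V

LSB = 5 V / 2^13 = 0.610 mV.
Code 0b101110001001 = 2953 decimal.
V_out = (−2.5) + 2953 × 0.000610352 V = -0.697632 V.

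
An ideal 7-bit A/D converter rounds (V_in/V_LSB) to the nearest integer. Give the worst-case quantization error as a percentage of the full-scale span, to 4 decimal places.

0.3906 %

Rounding → worst-case error = ½ LSB = V_FS/2^8, so 100/256 = 0.390625 % of full scale.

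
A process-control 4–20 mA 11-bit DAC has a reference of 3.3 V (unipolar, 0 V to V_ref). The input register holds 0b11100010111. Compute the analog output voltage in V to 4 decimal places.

2.9246 V

LSB = 3.3 V / 2^11 = 1.611 mV.
Code 0b11100010111 = 1815 decimal.
V_out = 0 + 1815 × 0.00161133 V = 2.92456 V.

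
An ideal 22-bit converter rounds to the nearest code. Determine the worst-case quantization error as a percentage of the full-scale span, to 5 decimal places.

Rounding → worst-case error = ½ LSB = V_FS/2^23, so 100/8388608 = 1.19209e-05 % of full scale.

0.00001 %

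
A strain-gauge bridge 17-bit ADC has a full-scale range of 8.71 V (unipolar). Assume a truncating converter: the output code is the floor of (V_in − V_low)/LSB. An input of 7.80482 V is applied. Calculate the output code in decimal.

LSB = 8.71 V / 131072 = 66.45 µV.
Input sits at 117450.444 steps above V_low.
So the output code is 117450.

code 117450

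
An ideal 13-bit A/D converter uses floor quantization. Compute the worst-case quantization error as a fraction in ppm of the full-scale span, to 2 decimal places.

122.07 ppm

Truncating → worst-case error = 1 LSB = V_FS/2^13, so 1e+06/8192 = 122.07 ppm of full scale.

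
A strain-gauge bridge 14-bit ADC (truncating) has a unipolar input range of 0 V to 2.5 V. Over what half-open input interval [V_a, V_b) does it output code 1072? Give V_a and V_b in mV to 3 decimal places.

LSB = 2.5/2^14 = 152.59 µV.
V_a = V_low + 1072·LSB = 0.163574 V; V_b = V_low + 1073·LSB = 0.163727 V.

[163.574 mV, 163.727 mV)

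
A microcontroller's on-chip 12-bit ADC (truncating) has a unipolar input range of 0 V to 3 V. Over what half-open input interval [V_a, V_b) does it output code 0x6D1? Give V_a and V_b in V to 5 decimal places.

LSB = 3/2^12 = 0.732 mV.
Code 0x6D1 = 1745 decimal.
V_a = V_low + 1745·LSB = 1.27808 V; V_b = V_low + 1746·LSB = 1.27881 V.

[1.27808 V, 1.27881 V)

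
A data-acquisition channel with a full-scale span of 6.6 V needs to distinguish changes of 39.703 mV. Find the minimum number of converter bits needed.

8 bits

Number of steps required ≥ 6.6 V / 39.703 mV = 166.23.
Need 2^N ≥ 166.23; 2^7 = 128, 2^8 = 256.
Minimum N = 8.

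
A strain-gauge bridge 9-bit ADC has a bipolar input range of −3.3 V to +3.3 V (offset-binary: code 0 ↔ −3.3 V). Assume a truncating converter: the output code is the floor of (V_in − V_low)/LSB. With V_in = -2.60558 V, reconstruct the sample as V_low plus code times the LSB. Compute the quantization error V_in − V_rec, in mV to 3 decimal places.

11.217 mV

One LSB is 6.6 V / 512 = 12.891 mV.
(-2.60558 − (−3.3))/0.0128906 = 53.8702; ⌊·⌋ gives code 53.
V_rec = (−3.3) + 53·0.0128906 = -2.6167969 V.
Error = -2.60558 − (−2.6167969) = 0.0112169 V = 11.217 mV.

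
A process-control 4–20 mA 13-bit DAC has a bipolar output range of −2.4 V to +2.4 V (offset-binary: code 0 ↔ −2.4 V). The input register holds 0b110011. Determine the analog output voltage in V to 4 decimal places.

-2.3701 V

LSB = 4.8 V / 2^13 = 0.586 mV.
Code 0b110011 = 51 decimal.
V_out = (−2.4) + 51 × 0.000585937 V = -2.37012 V.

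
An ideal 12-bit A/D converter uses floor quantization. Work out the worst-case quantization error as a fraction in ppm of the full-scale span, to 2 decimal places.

244.14 ppm

Truncating → worst-case error = 1 LSB = V_FS/2^12, so 1e+06/4096 = 244.141 ppm of full scale.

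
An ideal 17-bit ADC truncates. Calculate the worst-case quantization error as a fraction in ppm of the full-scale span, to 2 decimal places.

Truncating → worst-case error = 1 LSB = V_FS/2^17, so 1e+06/131072 = 7.62939 ppm of full scale.

7.63 ppm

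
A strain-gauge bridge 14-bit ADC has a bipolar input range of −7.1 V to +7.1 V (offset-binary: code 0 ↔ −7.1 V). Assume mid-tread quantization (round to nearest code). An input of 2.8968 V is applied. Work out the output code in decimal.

Full-scale span = 14.2 V; LSB = 14.2/2^14 = 0.867 mV.
(V_in − V_low)/LSB = (2.8968 − (−7.1)) / 0.000866699 = 11534.336.
round(11534.336) = 11534.

code 11534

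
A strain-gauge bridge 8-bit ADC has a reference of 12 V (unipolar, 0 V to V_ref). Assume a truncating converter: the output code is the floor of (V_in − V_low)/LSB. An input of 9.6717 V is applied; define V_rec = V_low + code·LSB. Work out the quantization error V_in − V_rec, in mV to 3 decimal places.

Step size: 12 V ÷ 2^8 = 46.875 mV.
(9.6717 − 0)/0.046875 = 206.3296; ⌊·⌋ gives code 206.
Code 206 maps back to 0 + 206×0.046875 V = 9.65625 V.
Difference: 0.01545 V → 15.450 mV.

15.450 mV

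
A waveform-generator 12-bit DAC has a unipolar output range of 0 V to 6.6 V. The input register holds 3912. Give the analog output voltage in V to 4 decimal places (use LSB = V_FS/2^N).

LSB = 6.6 V / 2^12 = 1.611 mV.
V_out = 0 + 3912 × 0.00161133 V = 6.30352 V.

6.3035 V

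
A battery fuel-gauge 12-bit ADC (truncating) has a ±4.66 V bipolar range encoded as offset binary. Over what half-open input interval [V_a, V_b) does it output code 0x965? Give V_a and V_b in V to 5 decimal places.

LSB = 9.32/2^12 = 2.275 mV.
Code 0x965 = 2405 decimal.
V_a = V_low + 2405·LSB = 0.812314 V; V_b = V_low + 2406·LSB = 0.81459 V.

[0.81231 V, 0.81459 V)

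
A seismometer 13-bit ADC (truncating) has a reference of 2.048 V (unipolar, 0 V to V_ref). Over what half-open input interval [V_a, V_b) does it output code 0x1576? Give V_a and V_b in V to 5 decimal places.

[1.37350 V, 1.37375 V)

LSB = 2.048/2^13 = 250.00 µV.
Code 0x1576 = 5494 decimal.
V_a = V_low + 5494·LSB = 1.3735 V; V_b = V_low + 5495·LSB = 1.37375 V.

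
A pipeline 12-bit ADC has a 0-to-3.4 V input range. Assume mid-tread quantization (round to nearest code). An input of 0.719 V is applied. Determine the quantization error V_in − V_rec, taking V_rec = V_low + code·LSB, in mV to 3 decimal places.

LSB = 3.4/2^12 = 0.830 mV.
(V_in − V_low)/LSB = (0.719 − 0)/0.000830078 = 866.1835 → code 866 (round).
V_rec = 0 + 866·0.000830078 = 0.71884766 V.
Error = 0.719 − 0.71884766 = 0.000152344 V = 0.152 mV.

0.152 mV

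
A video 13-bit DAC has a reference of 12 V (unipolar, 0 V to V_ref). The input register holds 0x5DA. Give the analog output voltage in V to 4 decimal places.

LSB = 12 V / 2^13 = 1.465 mV.
Code 0x5DA = 1498 decimal.
V_out = 0 + 1498 × 0.00146484 V = 2.19434 V.

2.1943 V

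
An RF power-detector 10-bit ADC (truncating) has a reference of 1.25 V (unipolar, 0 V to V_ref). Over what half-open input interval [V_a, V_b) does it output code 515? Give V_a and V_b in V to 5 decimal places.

[0.62866 V, 0.62988 V)

LSB = 1.25/2^10 = 1.221 mV.
V_a = V_low + 515·LSB = 0.628662 V; V_b = V_low + 516·LSB = 0.629883 V.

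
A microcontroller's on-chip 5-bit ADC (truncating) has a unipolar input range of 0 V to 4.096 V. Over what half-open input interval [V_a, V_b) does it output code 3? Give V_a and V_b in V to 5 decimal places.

[0.38400 V, 0.51200 V)

LSB = 4.096/2^5 = 128.000 mV.
V_a = V_low + 3·LSB = 0.384 V; V_b = V_low + 4·LSB = 0.512 V.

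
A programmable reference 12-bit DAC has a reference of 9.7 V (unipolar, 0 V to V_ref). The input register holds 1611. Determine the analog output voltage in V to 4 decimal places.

3.8151 V

LSB = 9.7 V / 2^12 = 2.368 mV.
V_out = 0 + 1611 × 0.00236816 V = 3.81511 V.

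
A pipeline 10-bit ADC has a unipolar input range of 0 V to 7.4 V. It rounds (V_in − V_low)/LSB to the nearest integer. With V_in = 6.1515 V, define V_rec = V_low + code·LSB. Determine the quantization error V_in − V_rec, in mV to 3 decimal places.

1.695 mV

One LSB is 7.4 V / 1024 = 7.227 mV.
(V_in − V_low)/LSB = (6.1515 − 0)/0.00722656 = 851.2346 → code 851 (round).
Code 851 maps back to 0 + 851×0.00722656 V = 6.1498047 V.
V_in − V_rec = 0.00169531 V = 1.695 mV.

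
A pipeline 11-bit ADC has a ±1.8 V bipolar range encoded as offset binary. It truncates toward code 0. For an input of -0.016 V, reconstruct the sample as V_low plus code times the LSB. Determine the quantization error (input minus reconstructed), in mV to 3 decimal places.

1.578 mV

LSB = 3.6/2^11 = 1.758 mV.
(-0.016 − (−1.8))/0.00175781 = 1014.8978; ⌊·⌋ gives code 1014.
V_rec = (−1.8) + 1014·0.00175781 = -0.017578125 V.
Error = -0.016 − (−0.017578125) = 0.00157813 V = 1.578 mV.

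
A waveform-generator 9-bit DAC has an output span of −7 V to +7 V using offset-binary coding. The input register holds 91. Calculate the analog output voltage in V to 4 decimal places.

LSB = 14 V / 2^9 = 27.344 mV.
V_out = (−7) + 91 × 0.0273438 V = -4.51172 V.

-4.5117 V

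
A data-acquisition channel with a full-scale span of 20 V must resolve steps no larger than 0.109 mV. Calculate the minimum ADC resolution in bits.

18 bits

Number of steps required ≥ 20 V / 0.109 mV = 183486.24.
Need 2^N ≥ 183486.24; 2^17 = 131072, 2^18 = 262144.
Minimum N = 18.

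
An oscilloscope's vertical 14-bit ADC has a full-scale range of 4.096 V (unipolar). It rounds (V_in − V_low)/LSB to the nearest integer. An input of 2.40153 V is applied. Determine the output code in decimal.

Full-scale span = 4.096 V; LSB = 4.096/2^14 = 250.00 µV.
(2.40153 − 0) / 0.00025 = 9606.120 LSBs.
So the output code is 9606.

code 9606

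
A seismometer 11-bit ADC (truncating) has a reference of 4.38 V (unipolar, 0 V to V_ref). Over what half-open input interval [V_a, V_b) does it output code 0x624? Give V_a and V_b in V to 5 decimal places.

LSB = 4.38/2^11 = 2.139 mV.
Code 0x624 = 1572 decimal.
V_a = V_low + 1572·LSB = 3.36199 V; V_b = V_low + 1573·LSB = 3.36413 V.

[3.36199 V, 3.36413 V)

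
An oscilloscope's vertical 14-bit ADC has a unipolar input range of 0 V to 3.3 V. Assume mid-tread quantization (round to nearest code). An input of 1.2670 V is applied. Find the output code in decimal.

code 6290

With 16384 levels over 3.3 V, one step is 201.42 µV.
(1.2670 − 0) / 0.000201416 = 6290.463 LSBs.
Round → code 6290.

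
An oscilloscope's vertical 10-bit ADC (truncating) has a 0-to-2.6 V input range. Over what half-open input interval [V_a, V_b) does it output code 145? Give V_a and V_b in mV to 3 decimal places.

LSB = 2.6/2^10 = 2.539 mV.
V_a = V_low + 145·LSB = 0.368164 V; V_b = V_low + 146·LSB = 0.370703 V.

[368.164 mV, 370.703 mV)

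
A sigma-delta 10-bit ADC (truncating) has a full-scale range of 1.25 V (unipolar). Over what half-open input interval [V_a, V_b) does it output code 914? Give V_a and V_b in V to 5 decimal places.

[1.11572 V, 1.11694 V)

LSB = 1.25/2^10 = 1.221 mV.
V_a = V_low + 914·LSB = 1.11572 V; V_b = V_low + 915·LSB = 1.11694 V.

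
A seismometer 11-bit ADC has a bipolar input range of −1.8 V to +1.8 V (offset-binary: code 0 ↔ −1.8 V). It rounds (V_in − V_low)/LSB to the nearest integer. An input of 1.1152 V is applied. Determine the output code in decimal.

code 1658

With 2048 levels over 3.6 V, one step is 1.758 mV.
(1.1152 − (−1.8)) / 0.00175781 = 1658.425 LSBs.
round(1658.425) = 1658.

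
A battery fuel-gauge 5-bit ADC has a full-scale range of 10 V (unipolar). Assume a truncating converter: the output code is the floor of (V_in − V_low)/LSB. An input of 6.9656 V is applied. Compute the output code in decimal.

code 22

Full-scale span = 10 V; LSB = 10/2^5 = 312.500 mV.
(V_in − V_low)/LSB = (6.9656 − 0) / 0.3125 = 22.290.
⌊·⌋(22.290) = 22.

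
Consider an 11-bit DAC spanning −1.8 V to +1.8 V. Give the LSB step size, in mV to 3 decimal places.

1.758 mV

Full-scale span = 3.6 V.
LSB = 3.6 / 2^11 = 3.6 / 2048 = 0.00175781 V = 1.758 mV.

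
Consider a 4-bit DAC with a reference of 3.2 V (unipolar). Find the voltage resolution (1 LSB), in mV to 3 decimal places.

200.000 mV

Full-scale span = 3.2 V.
LSB = 3.2 / 2^4 = 3.2 / 16 = 0.2 V = 200.000 mV.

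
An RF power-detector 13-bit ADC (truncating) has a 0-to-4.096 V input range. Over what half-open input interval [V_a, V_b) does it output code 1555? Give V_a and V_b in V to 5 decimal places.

LSB = 4.096/2^13 = 0.500 mV.
V_a = V_low + 1555·LSB = 0.7775 V; V_b = V_low + 1556·LSB = 0.778 V.

[0.77750 V, 0.77800 V)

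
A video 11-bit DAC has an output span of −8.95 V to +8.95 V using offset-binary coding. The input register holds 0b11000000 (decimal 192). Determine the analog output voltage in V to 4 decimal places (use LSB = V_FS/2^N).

-7.2719 V

LSB = 17.9 V / 2^11 = 8.740 mV.
Code 0b11000000 = 192 decimal.
V_out = (−8.95) + 192 × 0.00874023 V = -7.27187 V.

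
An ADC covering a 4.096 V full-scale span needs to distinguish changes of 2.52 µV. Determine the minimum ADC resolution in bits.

Number of steps required ≥ 4.096 V / 2.52 µV = 1625396.83.
Need 2^N ≥ 1625396.83; 2^20 = 1048576, 2^21 = 2097152.
Minimum N = 21.

21 bits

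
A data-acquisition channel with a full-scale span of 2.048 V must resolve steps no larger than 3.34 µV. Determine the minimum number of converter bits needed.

20 bits

Number of steps required ≥ 2.048 V / 3.34 µV = 613173.65.
Need 2^N ≥ 613173.65; 2^19 = 524288, 2^20 = 1048576.
Minimum N = 20.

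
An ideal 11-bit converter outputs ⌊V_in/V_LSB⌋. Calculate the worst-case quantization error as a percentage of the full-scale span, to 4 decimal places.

0.0488 %

Truncating → worst-case error = 1 LSB = V_FS/2^11, so 100/2048 = 0.0488281 % of full scale.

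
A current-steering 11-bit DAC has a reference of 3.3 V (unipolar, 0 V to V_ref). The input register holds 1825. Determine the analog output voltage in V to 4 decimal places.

LSB = 3.3 V / 2^11 = 1.611 mV.
V_out = 0 + 1825 × 0.00161133 V = 2.94067 V.

2.9407 V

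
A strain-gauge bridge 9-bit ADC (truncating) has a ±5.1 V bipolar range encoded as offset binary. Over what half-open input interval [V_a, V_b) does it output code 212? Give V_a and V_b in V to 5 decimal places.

LSB = 10.2/2^9 = 19.922 mV.
V_a = V_low + 212·LSB = -0.876563 V; V_b = V_low + 213·LSB = -0.856641 V.

[-0.87656 V, -0.85664 V)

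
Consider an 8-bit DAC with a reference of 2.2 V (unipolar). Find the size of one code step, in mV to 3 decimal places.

Full-scale span = 2.2 V.
LSB = 2.2 / 2^8 = 2.2 / 256 = 0.00859375 V = 8.594 mV.

8.594 mV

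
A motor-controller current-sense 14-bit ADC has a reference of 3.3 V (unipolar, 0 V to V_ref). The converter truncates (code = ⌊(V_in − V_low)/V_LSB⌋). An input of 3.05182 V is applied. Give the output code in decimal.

Full-scale span = 3.3 V; LSB = 3.3/2^14 = 201.42 µV.
Input sits at 15151.824 steps above V_low.
Floor → code 15151.

code 15151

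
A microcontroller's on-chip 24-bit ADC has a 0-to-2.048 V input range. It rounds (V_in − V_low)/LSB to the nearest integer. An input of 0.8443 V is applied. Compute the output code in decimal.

LSB = 2.048 V / 16777216 = 0.12 µV.
(V_in − V_low)/LSB = (0.8443 − 0) / 1.2207e-07 = 6916505.600.
Round → code 6916506.

code 6916506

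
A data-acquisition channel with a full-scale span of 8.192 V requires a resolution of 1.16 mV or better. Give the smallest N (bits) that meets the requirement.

13 bits

Number of steps required ≥ 8.192 V / 1.16 mV = 7062.07.
Need 2^N ≥ 7062.07; 2^12 = 4096, 2^13 = 8192.
Minimum N = 13.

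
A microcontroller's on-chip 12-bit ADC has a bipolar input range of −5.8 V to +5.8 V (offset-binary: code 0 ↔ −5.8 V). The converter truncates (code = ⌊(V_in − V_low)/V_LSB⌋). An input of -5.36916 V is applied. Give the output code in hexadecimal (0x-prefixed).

code 0x98 (decimal 152)

With 4096 levels over 11.6 V, one step is 2.832 mV.
Input sits at 152.131 steps above V_low.
⌊·⌋(152.131) = 152.
In hexadecimal (0x-prefixed): 0x98.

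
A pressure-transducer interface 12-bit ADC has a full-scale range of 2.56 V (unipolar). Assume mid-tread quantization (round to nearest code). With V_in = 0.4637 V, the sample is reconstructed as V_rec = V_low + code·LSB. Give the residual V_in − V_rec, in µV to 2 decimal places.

-50.00 µV

One LSB is 2.56 V / 4096 = 0.625 mV.
(V_in − V_low)/LSB = (0.4637 − 0)/0.000625 = 741.9200 → code 742 (round).
V_rec = 0 + 742·0.000625 = 0.46375 V.
Error = 0.4637 − 0.46375 = -5e-05 V = -50.00 µV.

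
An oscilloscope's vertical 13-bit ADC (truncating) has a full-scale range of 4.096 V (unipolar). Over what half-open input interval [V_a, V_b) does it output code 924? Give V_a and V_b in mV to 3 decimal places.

[462.000 mV, 462.500 mV)

LSB = 4.096/2^13 = 0.500 mV.
V_a = V_low + 924·LSB = 0.462 V; V_b = V_low + 925·LSB = 0.4625 V.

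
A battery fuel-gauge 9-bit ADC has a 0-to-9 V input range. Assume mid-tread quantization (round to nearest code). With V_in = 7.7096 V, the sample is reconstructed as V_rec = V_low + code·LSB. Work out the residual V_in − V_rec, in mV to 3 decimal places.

-7.197 mV

LSB = 9/2^9 = 17.578 mV.
Scaled input = 438.5906 LSBs, so code = 439.
V_rec = 0 + 439·0.0175781 = 7.7167969 V.
Error = 7.7096 − 7.7167969 = -0.00719688 V = -7.197 mV.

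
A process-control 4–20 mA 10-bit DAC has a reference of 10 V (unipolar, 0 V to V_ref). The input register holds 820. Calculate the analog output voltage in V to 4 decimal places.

LSB = 10 V / 2^10 = 9.766 mV.
V_out = 0 + 820 × 0.00976562 V = 8.00781 V.

8.0078 V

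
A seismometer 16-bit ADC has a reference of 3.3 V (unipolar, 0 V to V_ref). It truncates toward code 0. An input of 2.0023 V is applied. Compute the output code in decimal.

With 65536 levels over 3.3 V, one step is 50.35 µV.
(V_in − V_low)/LSB = (2.0023 − 0) / 5.0354e-05 = 39764.464.
So the output code is 39764.

code 39764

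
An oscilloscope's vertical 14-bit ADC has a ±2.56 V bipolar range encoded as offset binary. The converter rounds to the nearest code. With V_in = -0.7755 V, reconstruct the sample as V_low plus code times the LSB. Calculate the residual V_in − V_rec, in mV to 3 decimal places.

0.125 mV

Step size: 5.12 V ÷ 2^14 = 312.50 µV.
(V_in − V_low)/LSB = (-0.7755 − (−2.56))/0.0003125 = 5710.4000 → code 5710 (round).
Reconstructed: -0.775625 V.
Error = -0.7755 − (−0.775625) = 0.000125 V = 0.125 mV.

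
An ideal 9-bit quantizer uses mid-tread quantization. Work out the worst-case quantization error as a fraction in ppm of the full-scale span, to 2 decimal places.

976.56 ppm

Rounding → worst-case error = ½ LSB = V_FS/2^10, so 1e+06/1024 = 976.562 ppm of full scale.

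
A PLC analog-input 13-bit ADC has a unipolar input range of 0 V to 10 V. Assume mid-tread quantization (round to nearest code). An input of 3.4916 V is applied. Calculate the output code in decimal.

code 2860

LSB = 10 V / 8192 = 1.221 mV.
Input sits at 2860.319 steps above V_low.
So the output code is 2860.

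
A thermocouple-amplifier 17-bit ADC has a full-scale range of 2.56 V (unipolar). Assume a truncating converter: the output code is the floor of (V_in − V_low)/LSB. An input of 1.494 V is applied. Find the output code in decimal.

With 131072 levels over 2.56 V, one step is 19.53 µV.
(V_in − V_low)/LSB = (1.494 − 0) / 1.95313e-05 = 76492.800.
⌊·⌋(76492.800) = 76492.

code 76492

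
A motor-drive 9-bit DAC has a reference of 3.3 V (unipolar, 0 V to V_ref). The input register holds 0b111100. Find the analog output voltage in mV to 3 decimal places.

386.719 mV

LSB = 3.3 V / 2^9 = 6.445 mV.
Code 0b111100 = 60 decimal.
V_out = 0 + 60 × 0.00644531 V = 0.386719 V.
= 386.719 mV.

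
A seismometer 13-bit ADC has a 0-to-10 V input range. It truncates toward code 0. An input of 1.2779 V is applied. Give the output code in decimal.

With 8192 levels over 10 V, one step is 1.221 mV.
(V_in − V_low)/LSB = (1.2779 − 0) / 0.0012207 = 1046.856.
⌊·⌋(1046.856) = 1046.

code 1046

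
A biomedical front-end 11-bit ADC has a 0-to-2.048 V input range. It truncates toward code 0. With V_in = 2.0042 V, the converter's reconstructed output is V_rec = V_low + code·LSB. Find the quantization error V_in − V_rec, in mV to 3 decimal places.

Step size: 2.048 V ÷ 2^11 = 1.000 mV.
(2.0042 − 0)/0.001 = 2004.2000; ⌊·⌋ gives code 2004.
Reconstructed: 2.004 V.
V_in − V_rec = 0.0002 V = 0.200 mV.

0.200 mV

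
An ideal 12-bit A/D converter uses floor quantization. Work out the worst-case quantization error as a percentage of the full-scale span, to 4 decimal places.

0.0244 %

Truncating → worst-case error = 1 LSB = V_FS/2^12, so 100/4096 = 0.0244141 % of full scale.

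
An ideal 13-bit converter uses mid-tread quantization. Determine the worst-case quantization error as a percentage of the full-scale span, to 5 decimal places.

Rounding → worst-case error = ½ LSB = V_FS/2^14, so 100/16384 = 0.00610352 % of full scale.

0.00610 %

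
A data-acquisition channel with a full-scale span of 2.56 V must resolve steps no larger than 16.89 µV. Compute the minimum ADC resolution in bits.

Number of steps required ≥ 2.56 V / 16.89 µV = 151568.98.
Need 2^N ≥ 151568.98; 2^17 = 131072, 2^18 = 262144.
Minimum N = 18.

18 bits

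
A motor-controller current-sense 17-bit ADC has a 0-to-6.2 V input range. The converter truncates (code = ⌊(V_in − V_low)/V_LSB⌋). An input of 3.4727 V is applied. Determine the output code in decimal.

code 73415

Full-scale span = 6.2 V; LSB = 6.2/2^17 = 47.30 µV.
Input sits at 73415.118 steps above V_low.
Floor → code 73415.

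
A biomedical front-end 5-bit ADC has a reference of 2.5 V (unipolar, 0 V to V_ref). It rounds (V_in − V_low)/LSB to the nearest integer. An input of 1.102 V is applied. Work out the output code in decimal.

LSB = 2.5 V / 32 = 78.125 mV.
(V_in − V_low)/LSB = (1.102 − 0) / 0.078125 = 14.106.
So the output code is 14.

code 14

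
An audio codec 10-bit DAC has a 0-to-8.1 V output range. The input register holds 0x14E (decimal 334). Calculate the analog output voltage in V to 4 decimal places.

LSB = 8.1 V / 2^10 = 7.910 mV.
Code 0x14E = 334 decimal.
V_out = 0 + 334 × 0.00791016 V = 2.64199 V.

2.6420 V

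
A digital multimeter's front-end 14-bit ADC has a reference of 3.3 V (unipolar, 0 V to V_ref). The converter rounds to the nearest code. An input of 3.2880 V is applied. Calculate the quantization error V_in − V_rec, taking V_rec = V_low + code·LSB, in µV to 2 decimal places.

84.96 µV

One LSB is 3.3 V / 16384 = 201.42 µV.
(V_in − V_low)/LSB = (3.2880 − 0)/0.000201416 = 16324.4218 → code 16324 (round).
Reconstructed: 3.287915 V.
Error = 3.2880 − 3.287915 = 8.49609e-05 V = 84.96 µV.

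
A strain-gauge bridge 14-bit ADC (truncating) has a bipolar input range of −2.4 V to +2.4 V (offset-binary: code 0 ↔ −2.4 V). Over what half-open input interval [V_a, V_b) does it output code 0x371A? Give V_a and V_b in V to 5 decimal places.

LSB = 4.8/2^14 = 292.97 µV.
Code 0x371A = 14106 decimal.
V_a = V_low + 14106·LSB = 1.73262 V; V_b = V_low + 14107·LSB = 1.73291 V.

[1.73262 V, 1.73291 V)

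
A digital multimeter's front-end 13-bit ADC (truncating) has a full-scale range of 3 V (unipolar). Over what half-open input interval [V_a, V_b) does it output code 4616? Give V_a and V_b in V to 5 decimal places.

LSB = 3/2^13 = 366.21 µV.
V_a = V_low + 4616·LSB = 1.69043 V; V_b = V_low + 4617·LSB = 1.6908 V.

[1.69043 V, 1.69080 V)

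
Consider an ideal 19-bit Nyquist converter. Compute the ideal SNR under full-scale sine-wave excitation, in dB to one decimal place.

116.1 dB

SNR ≈ 6.02·N + 1.76 dB = 6.02·19 + 1.76 = 116.14 dB.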